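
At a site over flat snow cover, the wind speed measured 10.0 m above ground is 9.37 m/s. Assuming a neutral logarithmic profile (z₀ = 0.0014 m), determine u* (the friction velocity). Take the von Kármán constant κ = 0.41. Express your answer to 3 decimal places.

Log law: V(z) = (u*/κ) · ln(z/z₀) ⇒ u* = κ · V / ln(z/z₀)
u* = 0.41 × 9.37 / ln(10.0/0.0014) = 0.41 × 9.37 / 8.8739
   = 3.8417 / 8.8739 = 0.4329 m/s

u* ≈ 0.433 m/s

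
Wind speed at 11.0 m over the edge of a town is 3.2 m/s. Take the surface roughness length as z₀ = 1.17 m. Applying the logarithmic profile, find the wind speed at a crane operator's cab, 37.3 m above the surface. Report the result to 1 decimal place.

Log law: V(z) ∝ ln(z/z₀), so V₂/V₁ = ln(z₂/z₀) / ln(z₁/z₀).
ln(37.3/1.17) = 3.4620, ln(11.0/1.17) = 2.2409
V₂ = 3.2 × 3.4620/2.2409 = 3.2 × 1.5449 = 4.9437 m/s

4.9 m/s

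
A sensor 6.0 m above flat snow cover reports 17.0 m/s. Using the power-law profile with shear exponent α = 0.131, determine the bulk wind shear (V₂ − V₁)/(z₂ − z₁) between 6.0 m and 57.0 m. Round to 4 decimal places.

Power law: V₂ = V₁ · (z₂/z₁)^α = 17.0 × (9.5000)^0.131 = 22.8313 m/s
ΔV/Δz = (22.8313 − 17.0)/(57.0 − 6.0) = 5.8313/51.0000 = 0.11434 m/s/m

0.1143 m/s/m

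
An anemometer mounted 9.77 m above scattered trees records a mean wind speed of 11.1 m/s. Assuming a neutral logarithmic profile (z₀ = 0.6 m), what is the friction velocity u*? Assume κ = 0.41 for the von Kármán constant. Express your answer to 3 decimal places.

u* ≈ 1.631 m/s

Log law: V(z) = (u*/κ) · ln(z/z₀) ⇒ u* = κ · V / ln(z/z₀)
u* = 0.41 × 11.1 / ln(9.77/0.6) = 0.41 × 11.1 / 2.7901
   = 4.5510 / 2.7901 = 1.6311 m/s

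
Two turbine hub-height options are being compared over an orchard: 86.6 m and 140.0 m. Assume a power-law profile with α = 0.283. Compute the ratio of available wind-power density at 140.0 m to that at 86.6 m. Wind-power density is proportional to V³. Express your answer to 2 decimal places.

Speed ratio: V_B/V_A = (z_B/z_A)^α = (140.0/86.6)^0.283 = (1.6166)^0.283 = 1.14561
Power-density ratio: P_B/P_A = (V_B/V_A)³ = (1.14561)³ = 1.50352

1.50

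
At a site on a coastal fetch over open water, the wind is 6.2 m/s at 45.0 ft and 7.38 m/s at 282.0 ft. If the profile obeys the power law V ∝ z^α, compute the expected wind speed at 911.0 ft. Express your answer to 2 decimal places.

8.25 m/s

First find α: α = ln(V₂/V₁)/ln(z₂/z₁) = ln(7.38/6.2)/ln(282.0/45.0) = 0.17422/1.83524 = 0.0949
Extrapolate from 282.0 ft to 911.0 ft: V₃ = 7.38 × (911.0/282.0)^0.0949 = 7.38 × 1.1178 = 8.2490 m/s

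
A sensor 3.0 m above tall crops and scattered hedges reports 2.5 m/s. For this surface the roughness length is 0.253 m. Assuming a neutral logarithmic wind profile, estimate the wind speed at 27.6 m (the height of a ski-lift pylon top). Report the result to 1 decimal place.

4.7 m/s

Log law: V(z) ∝ ln(z/z₀), so V₂/V₁ = ln(z₂/z₀) / ln(z₁/z₀).
ln(27.6/0.253) = 4.6922, ln(3.0/0.253) = 2.4730
V₂ = 2.5 × 4.6922/2.4730 = 2.5 × 1.8974 = 4.7435 m/s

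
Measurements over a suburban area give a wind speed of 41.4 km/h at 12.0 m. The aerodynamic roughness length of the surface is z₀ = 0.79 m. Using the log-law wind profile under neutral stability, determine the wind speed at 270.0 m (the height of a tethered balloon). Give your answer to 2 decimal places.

88.78 km/h

Log law: V(z) ∝ ln(z/z₀), so V₂/V₁ = ln(z₂/z₀) / ln(z₁/z₀).
ln(270.0/0.79) = 5.8341, ln(12.0/0.79) = 2.7206
V₂ = 41.4 × 5.8341/2.7206 = 41.4 × 2.1444 = 88.7786 km/h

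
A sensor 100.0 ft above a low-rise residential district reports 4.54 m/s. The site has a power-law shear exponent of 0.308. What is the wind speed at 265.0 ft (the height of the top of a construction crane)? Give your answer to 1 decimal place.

Power-law profile: V₂ = V₁ · (z₂/z₁)^α
V₂ = 4.54 × (265.0/100.0)^0.308 = 4.54 × (2.6500)^0.308
    = 4.54 × 1.3501 = 6.1294 m/s

6.1 m/s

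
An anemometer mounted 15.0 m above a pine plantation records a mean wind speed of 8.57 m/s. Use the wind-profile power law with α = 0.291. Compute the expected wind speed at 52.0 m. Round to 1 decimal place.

Power-law profile: V₂ = V₁ · (z₂/z₁)^α
V₂ = 8.57 × (52.0/15.0)^0.291 = 8.57 × (3.4667)^0.291
    = 8.57 × 1.4359 = 12.3054 m/s

12.3 m/s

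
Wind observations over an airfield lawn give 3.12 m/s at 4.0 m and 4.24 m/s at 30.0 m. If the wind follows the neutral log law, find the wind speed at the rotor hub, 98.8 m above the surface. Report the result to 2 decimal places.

4.90 m/s

Log law: V ∝ ln(z/z₀). From the pair, with r = V₁/V₂ = 0.73585,
ln z₀ = (ln z₁ − r·ln z₂)/(1 − r) = (1.3863 − 0.73585×3.4012)/0.26415 = -4.2266 → z₀ = 0.01460 m
V₃ = V₁ · ln(z₃/z₀)/ln(z₁/z₀) = 3.12 × 8.8197/5.6129 = 4.9025 m/s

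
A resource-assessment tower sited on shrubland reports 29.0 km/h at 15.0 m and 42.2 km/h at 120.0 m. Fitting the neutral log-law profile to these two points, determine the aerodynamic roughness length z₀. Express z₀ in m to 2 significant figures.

Log law: V(z) ∝ ln(z/z₀). With r = V₁/V₂ = 29.0/42.2 = 0.68720,
r · ln(z₂/z₀) = ln(z₁/z₀) ⇒ ln z₀ = (ln z₁ − r·ln z₂)/(1 − r)
ln z₀ = (2.70805 − 0.68720×4.78749) / 0.31280 = -1.8604
z₀ = exp(-1.8604) = 0.1556 m

z₀ ≈ 0.16 m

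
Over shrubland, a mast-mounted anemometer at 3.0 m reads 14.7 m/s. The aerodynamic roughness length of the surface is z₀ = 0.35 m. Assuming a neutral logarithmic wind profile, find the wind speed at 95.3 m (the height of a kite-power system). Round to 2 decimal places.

Log law: V(z) ∝ ln(z/z₀), so V₂/V₁ = ln(z₂/z₀) / ln(z₁/z₀).
ln(95.3/0.35) = 5.6069, ln(3.0/0.35) = 2.1484
V₂ = 14.7 × 5.6069/2.1484 = 14.7 × 2.6097 = 38.3632 m/s

38.36 m/s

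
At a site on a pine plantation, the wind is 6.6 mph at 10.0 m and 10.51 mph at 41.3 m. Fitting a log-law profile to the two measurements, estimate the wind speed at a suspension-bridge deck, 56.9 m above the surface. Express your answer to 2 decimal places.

Log law: V ∝ ln(z/z₀). From the pair, with r = V₁/V₂ = 0.62797,
ln z₀ = (ln z₁ − r·ln z₂)/(1 − r) = (2.3026 − 0.62797×3.7209)/0.37203 = -0.0914 → z₀ = 0.9126 m
V₃ = V₁ · ln(z₃/z₀)/ln(z₁/z₀) = 6.6 × 4.1327/2.3940 = 11.3934 mph

11.39 mph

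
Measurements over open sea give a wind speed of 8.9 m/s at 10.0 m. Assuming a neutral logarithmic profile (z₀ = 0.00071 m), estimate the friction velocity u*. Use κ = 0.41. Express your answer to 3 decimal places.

u* ≈ 0.382 m/s

Log law: V(z) = (u*/κ) · ln(z/z₀) ⇒ u* = κ · V / ln(z/z₀)
u* = 0.41 × 8.9 / ln(10.0/0.00071) = 0.41 × 8.9 / 9.5528
   = 3.6490 / 9.5528 = 0.3820 m/s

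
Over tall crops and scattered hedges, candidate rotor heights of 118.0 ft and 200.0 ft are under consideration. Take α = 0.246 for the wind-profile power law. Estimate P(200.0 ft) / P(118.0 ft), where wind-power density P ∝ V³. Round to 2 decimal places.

1.48

Speed ratio: V_B/V_A = (z_B/z_A)^α = (200.0/118.0)^0.246 = (1.6949)^0.246 = 1.13860
Power-density ratio: P_B/P_A = (V_B/V_A)³ = (1.13860)³ = 1.47608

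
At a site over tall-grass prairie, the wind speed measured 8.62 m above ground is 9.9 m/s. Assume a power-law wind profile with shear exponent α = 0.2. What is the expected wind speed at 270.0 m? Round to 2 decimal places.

19.72 m/s

Power-law profile: V₂ = V₁ · (z₂/z₁)^α
V₂ = 9.9 × (270.0/8.62)^0.2 = 9.9 × (31.3225)^0.2
    = 9.9 × 1.9915 = 19.7154 m/s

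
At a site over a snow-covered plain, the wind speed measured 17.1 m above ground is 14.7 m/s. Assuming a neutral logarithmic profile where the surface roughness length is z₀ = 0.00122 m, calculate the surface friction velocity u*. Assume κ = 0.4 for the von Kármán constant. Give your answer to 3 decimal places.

Log law: V(z) = (u*/κ) · ln(z/z₀) ⇒ u* = κ · V / ln(z/z₀)
u* = 0.4 × 14.7 / ln(17.1/0.00122) = 0.4 × 14.7 / 9.5480
   = 5.8800 / 9.5480 = 0.6158 m/s

u* ≈ 0.616 m/s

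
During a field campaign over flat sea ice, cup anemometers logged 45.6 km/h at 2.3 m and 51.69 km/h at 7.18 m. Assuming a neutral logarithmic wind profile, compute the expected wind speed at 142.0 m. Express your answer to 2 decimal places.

Log law: V ∝ ln(z/z₀). From the pair, with r = V₁/V₂ = 0.88218,
ln z₀ = (ln z₁ − r·ln z₂)/(1 − r) = (0.8329 − 0.88218×1.9713)/0.11782 = -7.6910 → z₀ = 0.0004569 m
V₃ = V₁ · ln(z₃/z₀)/ln(z₁/z₀) = 45.6 × 12.6468/8.5239 = 67.6562 km/h

67.66 km/h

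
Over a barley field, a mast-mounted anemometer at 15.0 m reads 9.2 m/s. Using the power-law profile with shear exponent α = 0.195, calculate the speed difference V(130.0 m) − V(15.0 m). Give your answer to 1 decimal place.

Power law: V₂ = V₁ · (z₂/z₁)^α = 9.2 × (8.6667)^0.195 = 14.0174 m/s
ΔV = 14.0174 − 9.2 = 4.8174 m/s

4.8 m/s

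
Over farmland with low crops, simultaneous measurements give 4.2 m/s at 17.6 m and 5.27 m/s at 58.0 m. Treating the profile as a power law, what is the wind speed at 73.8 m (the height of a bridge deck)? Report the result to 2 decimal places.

5.52 m/s

First find α: α = ln(V₂/V₁)/ln(z₂/z₁) = ln(5.27/4.2)/ln(58.0/17.6) = 0.22695/1.19254 = 0.1903
Extrapolate from 58.0 m to 73.8 m: V₃ = 5.27 × (73.8/58.0)^0.1903 = 5.27 × 1.0469 = 5.5172 m/s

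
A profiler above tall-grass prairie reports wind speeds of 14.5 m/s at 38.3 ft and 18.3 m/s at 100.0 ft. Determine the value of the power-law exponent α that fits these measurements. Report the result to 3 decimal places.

α ≈ 0.243

Power law: V₂/V₁ = (z₂/z₁)^α ⇒ α = ln(V₂/V₁) / ln(z₂/z₁)
α = ln(18.3/14.5) / ln(100.0/38.3) = ln(1.2621) / ln(2.6110)
  = 0.23275 / 0.95972 = 0.24252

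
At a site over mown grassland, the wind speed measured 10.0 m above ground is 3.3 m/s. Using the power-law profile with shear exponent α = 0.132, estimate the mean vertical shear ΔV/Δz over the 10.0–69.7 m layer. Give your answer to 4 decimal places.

Power law: V₂ = V₁ · (z₂/z₁)^α = 3.3 × (6.9700)^0.132 = 4.2640 m/s
ΔV/Δz = (4.2640 − 3.3)/(69.7 − 10.0) = 0.9640/59.7000 = 0.01615 m/s/m

0.0161 m/s/m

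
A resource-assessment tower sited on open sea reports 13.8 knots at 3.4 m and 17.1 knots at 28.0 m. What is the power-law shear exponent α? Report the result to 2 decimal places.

Power law: V₂/V₁ = (z₂/z₁)^α ⇒ α = ln(V₂/V₁) / ln(z₂/z₁)
α = ln(17.1/13.8) / ln(28.0/3.4) = ln(1.2391) / ln(8.2353)
  = 0.21441 / 2.10843 = 0.10169

α ≈ 0.10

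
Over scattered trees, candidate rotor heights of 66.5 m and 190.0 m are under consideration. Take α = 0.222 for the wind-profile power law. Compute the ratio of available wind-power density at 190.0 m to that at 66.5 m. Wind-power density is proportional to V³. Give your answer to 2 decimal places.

Speed ratio: V_B/V_A = (z_B/z_A)^α = (190.0/66.5)^0.222 = (2.8571)^0.222 = 1.26246
Power-density ratio: P_B/P_A = (V_B/V_A)³ = (1.26246)³ = 2.01211

2.01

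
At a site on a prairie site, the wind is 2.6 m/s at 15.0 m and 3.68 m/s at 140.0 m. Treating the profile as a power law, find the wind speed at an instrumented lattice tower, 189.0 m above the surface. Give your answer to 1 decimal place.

3.9 m/s

First find α: α = ln(V₂/V₁)/ln(z₂/z₁) = ln(3.68/2.6)/ln(140.0/15.0) = 0.34740/2.23359 = 0.1555
Extrapolate from 140.0 m to 189.0 m: V₃ = 3.68 × (189.0/140.0)^0.1555 = 3.68 × 1.0478 = 3.8558 m/s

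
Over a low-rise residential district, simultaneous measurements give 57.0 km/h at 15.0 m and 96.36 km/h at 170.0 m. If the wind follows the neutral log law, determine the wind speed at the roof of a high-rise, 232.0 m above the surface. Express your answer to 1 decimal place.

101.4 km/h

Log law: V ∝ ln(z/z₀). From the pair, with r = V₁/V₂ = 0.59153,
ln z₀ = (ln z₁ − r·ln z₂)/(1 − r) = (2.7081 − 0.59153×5.1358)/0.40847 = -0.8077 → z₀ = 0.4459 m
V₃ = V₁ · ln(z₃/z₀)/ln(z₁/z₀) = 57.0 × 6.2545/3.5158 = 101.4011 km/h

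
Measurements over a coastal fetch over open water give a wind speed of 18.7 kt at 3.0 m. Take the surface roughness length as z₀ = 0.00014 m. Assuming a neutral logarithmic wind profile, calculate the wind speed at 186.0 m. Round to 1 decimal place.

26.4 kt

Log law: V(z) ∝ ln(z/z₀), so V₂/V₁ = ln(z₂/z₀) / ln(z₁/z₀).
ln(186.0/0.00014) = 14.0996, ln(3.0/0.00014) = 9.9725
V₂ = 18.7 × 14.0996/9.9725 = 18.7 × 1.4139 = 26.4390 kt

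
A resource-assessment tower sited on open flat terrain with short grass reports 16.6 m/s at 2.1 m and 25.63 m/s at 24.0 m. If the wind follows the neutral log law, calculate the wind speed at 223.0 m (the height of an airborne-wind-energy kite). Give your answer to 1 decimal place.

33.9 m/s

Log law: V ∝ ln(z/z₀). From the pair, with r = V₁/V₂ = 0.64768,
ln z₀ = (ln z₁ − r·ln z₂)/(1 − r) = (0.7419 − 0.64768×3.1781)/0.35232 = -3.7364 → z₀ = 0.02384 m
V₃ = V₁ · ln(z₃/z₀)/ln(z₁/z₀) = 16.6 × 9.1436/4.4784 = 33.8927 m/s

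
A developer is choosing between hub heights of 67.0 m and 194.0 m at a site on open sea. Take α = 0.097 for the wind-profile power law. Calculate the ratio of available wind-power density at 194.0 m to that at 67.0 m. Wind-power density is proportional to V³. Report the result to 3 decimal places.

1.363

Speed ratio: V_B/V_A = (z_B/z_A)^α = (194.0/67.0)^0.097 = (2.8955)^0.097 = 1.10863
Power-density ratio: P_B/P_A = (V_B/V_A)³ = (1.10863)³ = 1.36258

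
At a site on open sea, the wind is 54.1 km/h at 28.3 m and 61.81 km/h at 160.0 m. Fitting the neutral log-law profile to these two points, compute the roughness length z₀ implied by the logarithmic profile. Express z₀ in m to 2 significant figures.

Log law: V(z) ∝ ln(z/z₀). With r = V₁/V₂ = 54.1/61.81 = 0.87526,
r · ln(z₂/z₀) = ln(z₁/z₀) ⇒ ln z₀ = (ln z₁ − r·ln z₂)/(1 − r)
ln z₀ = (3.34286 − 0.87526×5.07517) / 0.12474 = -8.8125
z₀ = exp(-8.8125) = 0.0001489 m

z₀ ≈ 0.00015 m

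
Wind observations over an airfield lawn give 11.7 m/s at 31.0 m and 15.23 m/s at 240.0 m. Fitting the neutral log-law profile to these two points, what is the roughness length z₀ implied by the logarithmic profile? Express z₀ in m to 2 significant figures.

z₀ ≈ 0.035 m

Log law: V(z) ∝ ln(z/z₀). With r = V₁/V₂ = 11.7/15.23 = 0.76822,
r · ln(z₂/z₀) = ln(z₁/z₀) ⇒ ln z₀ = (ln z₁ − r·ln z₂)/(1 − r)
ln z₀ = (3.43399 − 0.76822×5.48064) / 0.23178 = -3.3495
z₀ = exp(-3.3495) = 0.03510 m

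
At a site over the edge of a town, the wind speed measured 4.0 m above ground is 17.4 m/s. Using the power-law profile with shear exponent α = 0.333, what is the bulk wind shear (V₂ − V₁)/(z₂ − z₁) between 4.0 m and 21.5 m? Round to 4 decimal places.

0.7464 m/s/m

Power law: V₂ = V₁ · (z₂/z₁)^α = 17.4 × (5.3750)^0.333 = 30.4625 m/s
ΔV/Δz = (30.4625 − 17.4)/(21.5 − 4.0) = 13.0625/17.5000 = 0.74643 m/s/m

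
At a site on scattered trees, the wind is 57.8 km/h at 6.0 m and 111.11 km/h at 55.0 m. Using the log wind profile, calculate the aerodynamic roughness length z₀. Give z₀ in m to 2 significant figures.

z₀ ≈ 0.54 m

Log law: V(z) ∝ ln(z/z₀). With r = V₁/V₂ = 57.8/111.11 = 0.52021,
r · ln(z₂/z₀) = ln(z₁/z₀) ⇒ ln z₀ = (ln z₁ − r·ln z₂)/(1 − r)
ln z₀ = (1.79176 − 0.52021×4.00733) / 0.47979 = -0.6104
z₀ = exp(-0.6104) = 0.5431 m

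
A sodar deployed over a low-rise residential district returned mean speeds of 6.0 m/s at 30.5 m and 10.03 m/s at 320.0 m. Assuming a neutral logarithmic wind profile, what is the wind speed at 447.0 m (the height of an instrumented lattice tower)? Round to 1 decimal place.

Log law: V ∝ ln(z/z₀). From the pair, with r = V₁/V₂ = 0.59821,
ln z₀ = (ln z₁ − r·ln z₂)/(1 − r) = (3.4177 − 0.59821×5.7683)/0.40179 = -0.0819 → z₀ = 0.9213 m
V₃ = V₁ · ln(z₃/z₀)/ln(z₁/z₀) = 6.0 × 6.1845/3.4996 = 10.6030 m/s

10.6 m/s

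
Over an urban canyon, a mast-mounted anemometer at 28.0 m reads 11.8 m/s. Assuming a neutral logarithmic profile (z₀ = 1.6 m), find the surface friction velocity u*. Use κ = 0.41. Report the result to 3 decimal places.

u* ≈ 1.690 m/s

Log law: V(z) = (u*/κ) · ln(z/z₀) ⇒ u* = κ · V / ln(z/z₀)
u* = 0.41 × 11.8 / ln(28.0/1.6) = 0.41 × 11.8 / 2.8622
   = 4.8380 / 2.8622 = 1.6903 m/s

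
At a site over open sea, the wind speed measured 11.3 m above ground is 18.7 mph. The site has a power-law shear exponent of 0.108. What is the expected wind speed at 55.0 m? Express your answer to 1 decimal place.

22.2 mph

Power-law profile: V₂ = V₁ · (z₂/z₁)^α
V₂ = 18.7 × (55.0/11.3)^0.108 = 18.7 × (4.8673)^0.108
    = 18.7 × 1.1864 = 22.1855 mph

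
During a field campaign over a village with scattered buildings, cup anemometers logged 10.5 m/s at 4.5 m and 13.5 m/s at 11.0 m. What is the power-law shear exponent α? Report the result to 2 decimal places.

Power law: V₂/V₁ = (z₂/z₁)^α ⇒ α = ln(V₂/V₁) / ln(z₂/z₁)
α = ln(13.5/10.5) / ln(11.0/4.5) = ln(1.2857) / ln(2.4444)
  = 0.25131 / 0.89382 = 0.28117

α ≈ 0.28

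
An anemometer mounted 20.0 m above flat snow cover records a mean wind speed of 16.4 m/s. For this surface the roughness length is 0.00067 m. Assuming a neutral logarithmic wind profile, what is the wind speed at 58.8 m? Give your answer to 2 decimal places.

18.12 m/s

Log law: V(z) ∝ ln(z/z₀), so V₂/V₁ = ln(z₂/z₀) / ln(z₁/z₀).
ln(58.8/0.00067) = 11.3824, ln(20.0/0.00067) = 10.3040
V₂ = 16.4 × 11.3824/10.3040 = 16.4 × 1.1047 = 18.1164 m/s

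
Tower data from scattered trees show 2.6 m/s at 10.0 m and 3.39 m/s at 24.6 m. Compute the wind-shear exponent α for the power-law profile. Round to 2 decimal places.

α ≈ 0.29

Power law: V₂/V₁ = (z₂/z₁)^α ⇒ α = ln(V₂/V₁) / ln(z₂/z₁)
α = ln(3.39/2.6) / ln(24.6/10.0) = ln(1.3038) / ln(2.4600)
  = 0.26532 / 0.90016 = 0.29475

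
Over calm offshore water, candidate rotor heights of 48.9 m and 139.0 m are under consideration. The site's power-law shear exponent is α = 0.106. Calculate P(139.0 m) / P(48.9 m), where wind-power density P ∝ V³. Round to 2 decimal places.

Speed ratio: V_B/V_A = (z_B/z_A)^α = (139.0/48.9)^0.106 = (2.8425)^0.106 = 1.11710
Power-density ratio: P_B/P_A = (V_B/V_A)³ = (1.11710)³ = 1.39405

1.39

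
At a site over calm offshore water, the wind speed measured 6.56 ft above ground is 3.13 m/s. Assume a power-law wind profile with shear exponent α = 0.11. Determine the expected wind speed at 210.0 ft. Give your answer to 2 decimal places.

Power-law profile: V₂ = V₁ · (z₂/z₁)^α
V₂ = 3.13 × (210.0/6.56)^0.11 = 3.13 × (32.0122)^0.11
    = 3.13 × 1.4641 = 4.5828 m/s

4.58 m/s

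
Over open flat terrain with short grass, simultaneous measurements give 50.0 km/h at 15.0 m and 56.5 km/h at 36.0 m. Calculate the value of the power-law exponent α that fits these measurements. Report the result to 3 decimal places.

Power law: V₂/V₁ = (z₂/z₁)^α ⇒ α = ln(V₂/V₁) / ln(z₂/z₁)
α = ln(56.5/50.0) / ln(36.0/15.0) = ln(1.1300) / ln(2.4000)
  = 0.12222 / 0.87547 = 0.13960

α ≈ 0.140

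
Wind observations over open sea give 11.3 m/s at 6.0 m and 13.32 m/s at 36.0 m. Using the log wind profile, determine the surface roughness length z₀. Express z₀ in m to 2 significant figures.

Log law: V(z) ∝ ln(z/z₀). With r = V₁/V₂ = 11.3/13.32 = 0.84835,
r · ln(z₂/z₀) = ln(z₁/z₀) ⇒ ln z₀ = (ln z₁ − r·ln z₂)/(1 − r)
ln z₀ = (1.79176 − 0.84835×3.58352) / 0.15165 = -8.2314
z₀ = exp(-8.2314) = 0.0002662 m

z₀ ≈ 0.00027 m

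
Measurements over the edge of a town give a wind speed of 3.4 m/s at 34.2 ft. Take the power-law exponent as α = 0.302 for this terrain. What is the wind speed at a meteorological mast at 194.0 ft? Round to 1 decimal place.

Power-law profile: V₂ = V₁ · (z₂/z₁)^α
V₂ = 3.4 × (194.0/34.2)^0.302 = 3.4 × (5.6725)^0.302
    = 3.4 × 1.6890 = 5.7427 m/s

5.7 m/s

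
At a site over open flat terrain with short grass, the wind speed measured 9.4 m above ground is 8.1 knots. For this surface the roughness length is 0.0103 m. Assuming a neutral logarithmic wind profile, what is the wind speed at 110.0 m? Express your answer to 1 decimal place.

11.0 knots

Log law: V(z) ∝ ln(z/z₀), so V₂/V₁ = ln(z₂/z₀) / ln(z₁/z₀).
ln(110.0/0.0103) = 9.2761, ln(9.4/0.0103) = 6.8163
V₂ = 8.1 × 9.2761/6.8163 = 8.1 × 1.3609 = 11.0230 knots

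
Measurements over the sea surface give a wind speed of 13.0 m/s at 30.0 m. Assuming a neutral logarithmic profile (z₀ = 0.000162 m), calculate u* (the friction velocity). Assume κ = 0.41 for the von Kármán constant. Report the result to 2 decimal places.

Log law: V(z) = (u*/κ) · ln(z/z₀) ⇒ u* = κ · V / ln(z/z₀)
u* = 0.41 × 13.0 / ln(30.0/0.000162) = 0.41 × 13.0 / 12.1291
   = 5.3300 / 12.1291 = 0.4394 m/s

u* ≈ 0.44 m/s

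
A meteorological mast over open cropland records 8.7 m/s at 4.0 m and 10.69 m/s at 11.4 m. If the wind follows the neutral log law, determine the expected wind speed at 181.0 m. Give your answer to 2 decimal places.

Log law: V ∝ ln(z/z₀). From the pair, with r = V₁/V₂ = 0.81384,
ln z₀ = (ln z₁ − r·ln z₂)/(1 − r) = (1.3863 − 0.81384×2.4336)/0.18616 = -3.1924 → z₀ = 0.04107 m
V₃ = V₁ · ln(z₃/z₀)/ln(z₁/z₀) = 8.7 × 8.3909/4.5787 = 15.9435 m/s

15.94 m/s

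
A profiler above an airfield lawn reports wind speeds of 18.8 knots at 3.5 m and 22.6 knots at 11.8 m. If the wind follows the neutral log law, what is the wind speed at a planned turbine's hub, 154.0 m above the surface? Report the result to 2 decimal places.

Log law: V ∝ ln(z/z₀). From the pair, with r = V₁/V₂ = 0.83186,
ln z₀ = (ln z₁ − r·ln z₂)/(1 − r) = (1.2528 − 0.83186×2.4681)/0.16814 = -4.7600 → z₀ = 0.008566 m
V₃ = V₁ · ln(z₃/z₀)/ln(z₁/z₀) = 18.8 × 9.7969/6.0127 = 30.6320 knots

30.63 knots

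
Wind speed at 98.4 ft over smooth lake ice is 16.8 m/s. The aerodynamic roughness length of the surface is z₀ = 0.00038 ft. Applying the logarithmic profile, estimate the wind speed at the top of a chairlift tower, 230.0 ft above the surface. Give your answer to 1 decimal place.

Log law: V(z) ∝ ln(z/z₀), so V₂/V₁ = ln(z₂/z₀) / ln(z₁/z₀).
ln(230.0/0.00038) = 13.3134, ln(98.4/0.00038) = 12.4644
V₂ = 16.8 × 13.3134/12.4644 = 16.8 × 1.0681 = 17.9444 m/s

17.9 m/s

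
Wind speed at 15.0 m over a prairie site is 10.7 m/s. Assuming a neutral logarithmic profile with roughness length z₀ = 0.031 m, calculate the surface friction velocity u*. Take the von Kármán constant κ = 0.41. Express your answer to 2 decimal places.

u* ≈ 0.71 m/s

Log law: V(z) = (u*/κ) · ln(z/z₀) ⇒ u* = κ · V / ln(z/z₀)
u* = 0.41 × 10.7 / ln(15.0/0.031) = 0.41 × 10.7 / 6.1818
   = 4.3870 / 6.1818 = 0.7097 m/s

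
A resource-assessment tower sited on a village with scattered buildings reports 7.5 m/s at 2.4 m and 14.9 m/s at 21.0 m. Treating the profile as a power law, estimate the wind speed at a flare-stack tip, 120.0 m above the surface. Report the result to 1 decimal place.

First find α: α = ln(V₂/V₁)/ln(z₂/z₁) = ln(14.9/7.5)/ln(21.0/2.4) = 0.68646/2.16905 = 0.3165
Extrapolate from 21.0 m to 120.0 m: V₃ = 14.9 × (120.0/21.0)^0.3165 = 14.9 × 1.7360 = 25.8671 m/s

25.9 m/s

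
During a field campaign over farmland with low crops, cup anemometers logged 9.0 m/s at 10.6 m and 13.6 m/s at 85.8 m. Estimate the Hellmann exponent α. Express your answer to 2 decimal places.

α ≈ 0.20

Power law: V₂/V₁ = (z₂/z₁)^α ⇒ α = ln(V₂/V₁) / ln(z₂/z₁)
α = ln(13.6/9.0) / ln(85.8/10.6) = ln(1.5111) / ln(8.0943)
  = 0.41285 / 2.09117 = 0.19742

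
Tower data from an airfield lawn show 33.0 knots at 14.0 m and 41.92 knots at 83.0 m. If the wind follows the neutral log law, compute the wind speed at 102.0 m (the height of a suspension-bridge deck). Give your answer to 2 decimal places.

42.95 knots

Log law: V ∝ ln(z/z₀). From the pair, with r = V₁/V₂ = 0.78721,
ln z₀ = (ln z₁ − r·ln z₂)/(1 − r) = (2.6391 − 0.78721×4.4188)/0.21279 = -3.9453 → z₀ = 0.01934 m
V₃ = V₁ · ln(z₃/z₀)/ln(z₁/z₀) = 33.0 × 8.5703/6.5844 = 42.9531 knots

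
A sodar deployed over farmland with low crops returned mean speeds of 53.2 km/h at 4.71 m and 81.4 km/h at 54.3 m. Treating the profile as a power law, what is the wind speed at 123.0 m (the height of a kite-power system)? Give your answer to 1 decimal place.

First find α: α = ln(V₂/V₁)/ln(z₂/z₁) = ln(81.4/53.2)/ln(54.3/4.71) = 0.42532/2.44484 = 0.1740
Extrapolate from 54.3 m to 123.0 m: V₃ = 81.4 × (123.0/54.3)^0.1740 = 81.4 × 1.1529 = 93.8427 km/h

93.8 km/h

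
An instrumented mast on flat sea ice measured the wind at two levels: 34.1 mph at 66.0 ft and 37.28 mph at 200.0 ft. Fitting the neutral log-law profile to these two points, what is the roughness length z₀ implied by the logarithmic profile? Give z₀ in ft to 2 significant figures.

z₀ ≈ 0.00045 ft

Log law: V(z) ∝ ln(z/z₀). With r = V₁/V₂ = 34.1/37.28 = 0.91470,
r · ln(z₂/z₀) = ln(z₁/z₀) ⇒ ln z₀ = (ln z₁ − r·ln z₂)/(1 − r)
ln z₀ = (4.18965 − 0.91470×5.29832) / 0.08530 = -7.6988
z₀ = exp(-7.6988) = 0.0004534 ft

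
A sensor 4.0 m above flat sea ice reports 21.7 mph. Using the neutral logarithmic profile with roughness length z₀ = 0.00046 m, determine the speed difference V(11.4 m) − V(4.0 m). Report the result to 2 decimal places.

2.51 mph

Log law: V₂ = V₁ · ln(z₂/z₀)/ln(z₁/z₀) = 21.7 × 10.1179/9.0706 = 24.2056 mph
ΔV = 24.2056 − 21.7 = 2.5056 mph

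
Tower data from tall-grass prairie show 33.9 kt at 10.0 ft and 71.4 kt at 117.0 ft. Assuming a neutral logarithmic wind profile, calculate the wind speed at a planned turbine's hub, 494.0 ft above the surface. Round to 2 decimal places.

93.36 kt

Log law: V ∝ ln(z/z₀). From the pair, with r = V₁/V₂ = 0.47479,
ln z₀ = (ln z₁ − r·ln z₂)/(1 − r) = (2.3026 − 0.47479×4.7622)/0.52521 = 0.0791 → z₀ = 1.082 ft
V₃ = V₁ · ln(z₃/z₀)/ln(z₁/z₀) = 33.9 × 6.1234/2.2235 = 93.3604 kt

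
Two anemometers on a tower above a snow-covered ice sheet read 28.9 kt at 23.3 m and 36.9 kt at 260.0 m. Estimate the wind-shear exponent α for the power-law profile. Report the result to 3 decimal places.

α ≈ 0.101

Power law: V₂/V₁ = (z₂/z₁)^α ⇒ α = ln(V₂/V₁) / ln(z₂/z₁)
α = ln(36.9/28.9) / ln(260.0/23.3) = ln(1.2768) / ln(11.1588)
  = 0.24437 / 2.41223 = 0.10130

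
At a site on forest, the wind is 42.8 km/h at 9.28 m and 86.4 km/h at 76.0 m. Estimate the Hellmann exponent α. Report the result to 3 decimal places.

Power law: V₂/V₁ = (z₂/z₁)^α ⇒ α = ln(V₂/V₁) / ln(z₂/z₁)
α = ln(86.4/42.8) / ln(76.0/9.28) = ln(2.0187) / ln(8.1897)
  = 0.70245 / 2.10287 = 0.33404

α ≈ 0.334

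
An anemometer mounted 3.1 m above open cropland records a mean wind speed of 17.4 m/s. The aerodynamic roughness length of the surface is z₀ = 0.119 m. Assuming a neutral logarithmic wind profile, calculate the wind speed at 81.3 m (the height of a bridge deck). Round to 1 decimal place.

34.8 m/s

Log law: V(z) ∝ ln(z/z₀), so V₂/V₁ = ln(z₂/z₀) / ln(z₁/z₀).
ln(81.3/0.119) = 6.5268, ln(3.1/0.119) = 3.2600
V₂ = 17.4 × 6.5268/3.2600 = 17.4 × 2.0021 = 34.8358 m/s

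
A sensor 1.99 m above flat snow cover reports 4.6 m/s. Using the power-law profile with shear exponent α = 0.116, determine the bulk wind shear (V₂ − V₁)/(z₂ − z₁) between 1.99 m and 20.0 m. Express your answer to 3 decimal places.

Power law: V₂ = V₁ · (z₂/z₁)^α = 4.6 × (10.0503)^0.116 = 6.0119 m/s
ΔV/Δz = (6.0119 − 4.6)/(20.0 − 1.99) = 1.4119/18.0100 = 0.07839 m/s/m

0.078 m/s/m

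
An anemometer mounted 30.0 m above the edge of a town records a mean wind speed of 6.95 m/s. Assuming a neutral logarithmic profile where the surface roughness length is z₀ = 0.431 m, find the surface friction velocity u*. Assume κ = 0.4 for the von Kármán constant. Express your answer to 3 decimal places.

u* ≈ 0.655 m/s

Log law: V(z) = (u*/κ) · ln(z/z₀) ⇒ u* = κ · V / ln(z/z₀)
u* = 0.4 × 6.95 / ln(30.0/0.431) = 0.4 × 6.95 / 4.2428
   = 2.7800 / 4.2428 = 0.6552 m/s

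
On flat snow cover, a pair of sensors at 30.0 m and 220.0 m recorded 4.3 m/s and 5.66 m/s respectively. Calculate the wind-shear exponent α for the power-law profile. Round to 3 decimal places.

Power law: V₂/V₁ = (z₂/z₁)^α ⇒ α = ln(V₂/V₁) / ln(z₂/z₁)
α = ln(5.66/4.3) / ln(220.0/30.0) = ln(1.3163) / ln(7.3333)
  = 0.27481 / 1.99243 = 0.13793

α ≈ 0.138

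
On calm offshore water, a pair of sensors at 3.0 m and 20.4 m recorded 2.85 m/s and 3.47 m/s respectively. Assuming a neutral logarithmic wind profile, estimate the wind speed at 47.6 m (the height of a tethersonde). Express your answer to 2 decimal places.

3.74 m/s

Log law: V ∝ ln(z/z₀). From the pair, with r = V₁/V₂ = 0.82133,
ln z₀ = (ln z₁ − r·ln z₂)/(1 − r) = (1.0986 − 0.82133×3.0155)/0.17867 = -7.7130 → z₀ = 0.0004470 m
V₃ = V₁ · ln(z₃/z₀)/ln(z₁/z₀) = 2.85 × 11.5759/8.8117 = 3.7440 m/s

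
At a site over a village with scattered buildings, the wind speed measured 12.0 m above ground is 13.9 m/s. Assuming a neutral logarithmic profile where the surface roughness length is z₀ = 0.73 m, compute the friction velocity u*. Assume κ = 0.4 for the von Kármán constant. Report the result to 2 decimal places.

Log law: V(z) = (u*/κ) · ln(z/z₀) ⇒ u* = κ · V / ln(z/z₀)
u* = 0.4 × 13.9 / ln(12.0/0.73) = 0.4 × 13.9 / 2.7996
   = 5.5600 / 2.7996 = 1.9860 m/s

u* ≈ 1.99 m/s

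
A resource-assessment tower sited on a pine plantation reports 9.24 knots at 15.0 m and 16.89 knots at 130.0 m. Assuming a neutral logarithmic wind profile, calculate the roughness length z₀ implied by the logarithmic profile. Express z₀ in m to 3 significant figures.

z₀ ≈ 1.10 m

Log law: V(z) ∝ ln(z/z₀). With r = V₁/V₂ = 9.24/16.89 = 0.54707,
r · ln(z₂/z₀) = ln(z₁/z₀) ⇒ ln z₀ = (ln z₁ − r·ln z₂)/(1 − r)
ln z₀ = (2.70805 − 0.54707×4.86753) / 0.45293 = 0.0997
z₀ = exp(0.0997) = 1.105 m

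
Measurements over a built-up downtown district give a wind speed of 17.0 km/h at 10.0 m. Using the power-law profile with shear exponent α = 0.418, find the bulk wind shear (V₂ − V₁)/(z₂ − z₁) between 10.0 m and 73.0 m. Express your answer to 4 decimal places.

0.3496 km/h/m

Power law: V₂ = V₁ · (z₂/z₁)^α = 17.0 × (7.3000)^0.418 = 39.0228 km/h
ΔV/Δz = (39.0228 − 17.0)/(73.0 − 10.0) = 22.0228/63.0000 = 0.34957 km/h/m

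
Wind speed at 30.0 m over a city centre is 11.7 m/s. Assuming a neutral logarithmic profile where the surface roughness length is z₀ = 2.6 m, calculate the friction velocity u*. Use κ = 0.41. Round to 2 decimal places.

Log law: V(z) = (u*/κ) · ln(z/z₀) ⇒ u* = κ · V / ln(z/z₀)
u* = 0.41 × 11.7 / ln(30.0/2.6) = 0.41 × 11.7 / 2.4457
   = 4.7970 / 2.4457 = 1.9614 m/s

u* ≈ 1.96 m/s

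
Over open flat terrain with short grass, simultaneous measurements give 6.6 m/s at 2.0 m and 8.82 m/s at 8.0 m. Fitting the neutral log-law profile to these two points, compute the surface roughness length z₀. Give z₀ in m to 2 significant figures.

Log law: V(z) ∝ ln(z/z₀). With r = V₁/V₂ = 6.6/8.82 = 0.74830,
r · ln(z₂/z₀) = ln(z₁/z₀) ⇒ ln z₀ = (ln z₁ − r·ln z₂)/(1 − r)
ln z₀ = (0.69315 − 0.74830×2.07944) / 0.25170 = -3.4283
z₀ = exp(-3.4283) = 0.03244 m

z₀ ≈ 0.032 m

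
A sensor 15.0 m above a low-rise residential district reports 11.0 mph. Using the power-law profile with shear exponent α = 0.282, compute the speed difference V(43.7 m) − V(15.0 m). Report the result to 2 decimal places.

Power law: V₂ = V₁ · (z₂/z₁)^α = 11.0 × (2.9133)^0.282 = 14.8714 mph
ΔV = 14.8714 − 11.0 = 3.8714 mph

3.87 mph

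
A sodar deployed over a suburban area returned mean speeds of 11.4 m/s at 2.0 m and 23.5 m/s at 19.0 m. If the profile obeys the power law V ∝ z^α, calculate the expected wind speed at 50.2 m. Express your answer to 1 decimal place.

32.1 m/s

First find α: α = ln(V₂/V₁)/ln(z₂/z₁) = ln(23.5/11.4)/ln(19.0/2.0) = 0.72339/2.25129 = 0.3213
Extrapolate from 19.0 m to 50.2 m: V₃ = 23.5 × (50.2/19.0)^0.3213 = 23.5 × 1.3664 = 32.1107 m/s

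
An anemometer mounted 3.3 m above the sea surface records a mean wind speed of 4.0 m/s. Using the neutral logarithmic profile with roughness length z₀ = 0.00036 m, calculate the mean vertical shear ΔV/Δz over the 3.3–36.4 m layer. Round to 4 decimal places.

Log law: V₂ = V₁ · ln(z₂/z₀)/ln(z₁/z₀) = 4.0 × 11.5240/9.1233 = 5.0525 m/s
ΔV/Δz = (5.0525 − 4.0)/(36.4 − 3.3) = 1.0525/33.1000 = 0.03180 m/s/m

0.0318 m/s/m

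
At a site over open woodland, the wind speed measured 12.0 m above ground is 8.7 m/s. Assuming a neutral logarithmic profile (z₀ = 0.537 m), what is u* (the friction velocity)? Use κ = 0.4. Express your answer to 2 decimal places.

u* ≈ 1.12 m/s

Log law: V(z) = (u*/κ) · ln(z/z₀) ⇒ u* = κ · V / ln(z/z₀)
u* = 0.4 × 8.7 / ln(12.0/0.537) = 0.4 × 8.7 / 3.1067
   = 3.4800 / 3.1067 = 1.1202 m/s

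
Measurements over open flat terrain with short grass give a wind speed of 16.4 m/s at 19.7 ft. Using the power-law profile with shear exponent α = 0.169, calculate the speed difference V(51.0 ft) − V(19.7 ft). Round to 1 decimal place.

2.9 m/s

Power law: V₂ = V₁ · (z₂/z₁)^α = 16.4 × (2.5888)^0.169 = 19.2601 m/s
ΔV = 19.2601 − 16.4 = 2.8601 m/s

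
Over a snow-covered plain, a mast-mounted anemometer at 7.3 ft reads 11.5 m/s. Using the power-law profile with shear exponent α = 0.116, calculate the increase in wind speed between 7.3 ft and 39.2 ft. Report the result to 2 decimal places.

Power law: V₂ = V₁ · (z₂/z₁)^α = 11.5 × (5.3699)^0.116 = 13.9757 m/s
ΔV = 13.9757 − 11.5 = 2.4757 m/s

2.48 m/s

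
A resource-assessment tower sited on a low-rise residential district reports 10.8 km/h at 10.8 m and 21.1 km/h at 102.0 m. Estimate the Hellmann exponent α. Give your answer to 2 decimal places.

α ≈ 0.30

Power law: V₂/V₁ = (z₂/z₁)^α ⇒ α = ln(V₂/V₁) / ln(z₂/z₁)
α = ln(21.1/10.8) / ln(102.0/10.8) = ln(1.9537) / ln(9.4444)
  = 0.66973 / 2.24543 = 0.29826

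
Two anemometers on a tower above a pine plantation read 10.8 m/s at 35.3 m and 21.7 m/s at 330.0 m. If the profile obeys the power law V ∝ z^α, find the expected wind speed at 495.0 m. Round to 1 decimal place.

24.6 m/s

First find α: α = ln(V₂/V₁)/ln(z₂/z₁) = ln(21.7/10.8)/ln(330.0/35.3) = 0.69777/2.23521 = 0.3122
Extrapolate from 330.0 m to 495.0 m: V₃ = 21.7 × (495.0/330.0)^0.3122 = 21.7 × 1.1349 = 24.6281 m/s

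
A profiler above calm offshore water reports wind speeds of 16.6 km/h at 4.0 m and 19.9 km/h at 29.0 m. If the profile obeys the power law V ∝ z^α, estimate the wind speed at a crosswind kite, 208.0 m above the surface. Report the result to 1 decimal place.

First find α: α = ln(V₂/V₁)/ln(z₂/z₁) = ln(19.9/16.6)/ln(29.0/4.0) = 0.18132/1.98100 = 0.0915
Extrapolate from 29.0 m to 208.0 m: V₃ = 19.9 × (208.0/29.0)^0.0915 = 19.9 × 1.1976 = 23.8325 km/h

23.8 km/h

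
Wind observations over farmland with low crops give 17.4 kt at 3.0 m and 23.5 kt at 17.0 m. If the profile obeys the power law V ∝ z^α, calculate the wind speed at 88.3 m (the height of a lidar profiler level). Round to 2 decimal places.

First find α: α = ln(V₂/V₁)/ln(z₂/z₁) = ln(23.5/17.4)/ln(17.0/3.0) = 0.30053/1.73460 = 0.1733
Extrapolate from 17.0 m to 88.3 m: V₃ = 23.5 × (88.3/17.0)^0.1733 = 23.5 × 1.3304 = 31.2633 kt

31.26 kt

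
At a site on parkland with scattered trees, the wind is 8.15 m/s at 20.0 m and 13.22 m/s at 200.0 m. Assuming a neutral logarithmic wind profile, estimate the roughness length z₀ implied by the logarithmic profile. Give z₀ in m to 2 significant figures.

z₀ ≈ 0.49 m

Log law: V(z) ∝ ln(z/z₀). With r = V₁/V₂ = 8.15/13.22 = 0.61649,
r · ln(z₂/z₀) = ln(z₁/z₀) ⇒ ln z₀ = (ln z₁ − r·ln z₂)/(1 − r)
ln z₀ = (2.99573 − 0.61649×5.29832) / 0.38351 = -0.7057
z₀ = exp(-0.7057) = 0.4938 m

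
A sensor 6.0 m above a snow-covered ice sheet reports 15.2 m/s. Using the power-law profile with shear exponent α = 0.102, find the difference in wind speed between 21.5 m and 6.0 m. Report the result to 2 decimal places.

Power law: V₂ = V₁ · (z₂/z₁)^α = 15.2 × (3.5833)^0.102 = 17.3133 m/s
ΔV = 17.3133 − 15.2 = 2.1133 m/s

2.11 m/s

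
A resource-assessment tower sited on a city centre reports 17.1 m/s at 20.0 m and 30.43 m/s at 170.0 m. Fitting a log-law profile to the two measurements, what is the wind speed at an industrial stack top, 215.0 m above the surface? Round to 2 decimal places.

31.89 m/s

Log law: V ∝ ln(z/z₀). From the pair, with r = V₁/V₂ = 0.56195,
ln z₀ = (ln z₁ − r·ln z₂)/(1 − r) = (2.9957 − 0.56195×5.1358)/0.43805 = 0.2504 → z₀ = 1.285 m
V₃ = V₁ · ln(z₃/z₀)/ln(z₁/z₀) = 17.1 × 5.1202/2.7453 = 31.8928 m/s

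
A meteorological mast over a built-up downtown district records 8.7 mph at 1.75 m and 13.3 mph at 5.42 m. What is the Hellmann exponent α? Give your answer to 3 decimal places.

α ≈ 0.375

Power law: V₂/V₁ = (z₂/z₁)^α ⇒ α = ln(V₂/V₁) / ln(z₂/z₁)
α = ln(13.3/8.7) / ln(5.42/1.75) = ln(1.5287) / ln(3.0971)
  = 0.42444 / 1.13048 = 0.37545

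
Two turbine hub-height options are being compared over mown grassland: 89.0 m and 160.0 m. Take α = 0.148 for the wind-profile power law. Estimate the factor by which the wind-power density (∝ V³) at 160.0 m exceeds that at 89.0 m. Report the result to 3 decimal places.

1.297

Speed ratio: V_B/V_A = (z_B/z_A)^α = (160.0/89.0)^0.148 = (1.7978)^0.148 = 1.09069
Power-density ratio: P_B/P_A = (V_B/V_A)³ = (1.09069)³ = 1.29748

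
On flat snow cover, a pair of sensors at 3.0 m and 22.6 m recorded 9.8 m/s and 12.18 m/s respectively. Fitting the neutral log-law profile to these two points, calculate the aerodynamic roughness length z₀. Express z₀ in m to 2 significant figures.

z₀ ≈ 0.00073 m

Log law: V(z) ∝ ln(z/z₀). With r = V₁/V₂ = 9.8/12.18 = 0.80460,
r · ln(z₂/z₀) = ln(z₁/z₀) ⇒ ln z₀ = (ln z₁ − r·ln z₂)/(1 − r)
ln z₀ = (1.09861 − 0.80460×3.11795) / 0.19540 = -7.2163
z₀ = exp(-7.2163) = 0.0007345 m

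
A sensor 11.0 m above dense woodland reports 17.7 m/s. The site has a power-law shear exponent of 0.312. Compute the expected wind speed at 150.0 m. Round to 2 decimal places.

39.99 m/s

Power-law profile: V₂ = V₁ · (z₂/z₁)^α
V₂ = 17.7 × (150.0/11.0)^0.312 = 17.7 × (13.6364)^0.312
    = 17.7 × 2.2596 = 39.9944 m/s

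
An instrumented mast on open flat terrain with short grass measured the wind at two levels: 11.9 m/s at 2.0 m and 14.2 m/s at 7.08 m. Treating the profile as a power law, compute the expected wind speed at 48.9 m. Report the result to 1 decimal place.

18.6 m/s

First find α: α = ln(V₂/V₁)/ln(z₂/z₁) = ln(14.2/11.9)/ln(7.08/2.0) = 0.17670/1.26413 = 0.1398
Extrapolate from 7.08 m to 48.9 m: V₃ = 14.2 × (48.9/7.08)^0.1398 = 14.2 × 1.3101 = 18.6039 m/s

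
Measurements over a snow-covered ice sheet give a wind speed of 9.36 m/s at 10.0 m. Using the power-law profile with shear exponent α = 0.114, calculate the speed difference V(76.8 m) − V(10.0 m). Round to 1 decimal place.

Power law: V₂ = V₁ · (z₂/z₁)^α = 9.36 × (7.6800)^0.114 = 11.8088 m/s
ΔV = 11.8088 − 9.36 = 2.4488 m/s

2.4 m/s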